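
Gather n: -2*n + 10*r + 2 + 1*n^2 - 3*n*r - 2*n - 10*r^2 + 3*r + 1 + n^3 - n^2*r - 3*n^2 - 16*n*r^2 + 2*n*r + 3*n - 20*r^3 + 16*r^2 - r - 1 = n^3 + n^2*(-r - 2) + n*(-16*r^2 - r - 1) - 20*r^3 + 6*r^2 + 12*r + 2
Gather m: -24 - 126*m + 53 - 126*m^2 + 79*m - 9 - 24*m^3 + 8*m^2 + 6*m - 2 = -24*m^3 - 118*m^2 - 41*m + 18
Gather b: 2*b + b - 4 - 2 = 3*b - 6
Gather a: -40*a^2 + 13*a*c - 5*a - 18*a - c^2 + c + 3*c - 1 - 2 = -40*a^2 + a*(13*c - 23) - c^2 + 4*c - 3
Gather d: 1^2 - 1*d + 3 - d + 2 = 6 - 2*d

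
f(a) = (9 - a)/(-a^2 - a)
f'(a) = (9 - a)*(2*a + 1)/(-a^2 - a)^2 - 1/(-a^2 - a) = (-a^2 + 18*a + 9)/(a^2*(a^2 + 2*a + 1))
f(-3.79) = -1.21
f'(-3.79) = -0.66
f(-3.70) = -1.27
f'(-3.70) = -0.71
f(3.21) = -0.43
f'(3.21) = 0.31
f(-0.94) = 176.24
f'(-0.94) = -2767.59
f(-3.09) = -1.87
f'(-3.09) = -1.35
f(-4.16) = -1.00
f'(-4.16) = -0.48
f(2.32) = -0.87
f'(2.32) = 0.76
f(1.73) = -1.54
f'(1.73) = 1.67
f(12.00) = 0.02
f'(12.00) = 0.00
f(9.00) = 0.00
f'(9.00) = 0.01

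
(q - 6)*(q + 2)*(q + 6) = q^3 + 2*q^2 - 36*q - 72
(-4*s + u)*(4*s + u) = -16*s^2 + u^2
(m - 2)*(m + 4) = m^2 + 2*m - 8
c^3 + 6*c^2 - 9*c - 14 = (c - 2)*(c + 1)*(c + 7)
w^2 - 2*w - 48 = (w - 8)*(w + 6)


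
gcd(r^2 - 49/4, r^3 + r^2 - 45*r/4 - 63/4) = r - 7/2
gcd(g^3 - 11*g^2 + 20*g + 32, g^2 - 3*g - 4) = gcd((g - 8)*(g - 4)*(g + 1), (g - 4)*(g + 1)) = g^2 - 3*g - 4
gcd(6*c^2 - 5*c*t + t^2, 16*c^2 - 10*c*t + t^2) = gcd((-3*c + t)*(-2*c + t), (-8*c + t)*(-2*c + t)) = -2*c + t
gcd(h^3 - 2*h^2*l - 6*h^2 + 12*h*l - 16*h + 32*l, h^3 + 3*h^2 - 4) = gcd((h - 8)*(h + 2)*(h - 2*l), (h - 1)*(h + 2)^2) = h + 2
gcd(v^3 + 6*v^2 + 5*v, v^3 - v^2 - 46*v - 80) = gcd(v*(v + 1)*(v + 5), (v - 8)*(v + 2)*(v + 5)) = v + 5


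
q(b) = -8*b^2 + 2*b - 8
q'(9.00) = -142.00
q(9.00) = -638.00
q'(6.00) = -94.00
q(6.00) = -284.00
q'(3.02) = -46.32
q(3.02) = -74.92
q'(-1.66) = 28.56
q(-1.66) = -33.36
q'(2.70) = -41.20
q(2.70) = -60.92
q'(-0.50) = 10.00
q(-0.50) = -11.00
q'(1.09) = -15.44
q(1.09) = -15.32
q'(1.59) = -23.44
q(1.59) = -25.04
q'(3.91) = -60.56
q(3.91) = -122.48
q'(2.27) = -34.32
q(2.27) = -44.68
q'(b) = 2 - 16*b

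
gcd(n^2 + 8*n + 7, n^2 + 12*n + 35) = n + 7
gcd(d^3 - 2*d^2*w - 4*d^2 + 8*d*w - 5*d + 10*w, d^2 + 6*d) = 1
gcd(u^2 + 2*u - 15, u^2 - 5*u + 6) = u - 3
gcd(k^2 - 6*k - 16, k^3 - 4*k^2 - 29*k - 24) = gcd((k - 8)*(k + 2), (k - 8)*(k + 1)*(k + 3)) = k - 8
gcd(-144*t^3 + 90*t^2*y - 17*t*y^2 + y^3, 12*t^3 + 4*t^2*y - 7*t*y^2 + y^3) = -6*t + y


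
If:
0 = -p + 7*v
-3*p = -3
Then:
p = 1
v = 1/7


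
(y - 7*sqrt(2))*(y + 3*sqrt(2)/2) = y^2 - 11*sqrt(2)*y/2 - 21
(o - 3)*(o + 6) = o^2 + 3*o - 18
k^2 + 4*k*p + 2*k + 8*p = (k + 2)*(k + 4*p)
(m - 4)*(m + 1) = m^2 - 3*m - 4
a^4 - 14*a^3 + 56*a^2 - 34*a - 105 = (a - 7)*(a - 5)*(a - 3)*(a + 1)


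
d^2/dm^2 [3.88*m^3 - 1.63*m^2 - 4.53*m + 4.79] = 23.28*m - 3.26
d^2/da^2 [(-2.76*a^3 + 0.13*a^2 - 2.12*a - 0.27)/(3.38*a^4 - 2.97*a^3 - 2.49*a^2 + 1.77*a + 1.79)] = (-63.0626879999999*a^9 + 8.91103199999998*a^8 - 437.839116*a^7 + 555.288918*a^6 + 380.543004*a^5 - 196.498626*a^4 + 138.46666*a^3 - 166.162518*a^2 - 111.226788*a + 10.168058)/(38.614472*a^12 - 101.791404*a^11 + 4.10365800000002*a^10 + 184.442175*a^9 - 48.284013*a^8 - 205.59852*a^7 + 51.845688*a^6 + 148.687038*a^5 - 14.077758*a^4 - 70.3377*a^3 - 7.110954*a^2 + 17.013771*a + 5.735339)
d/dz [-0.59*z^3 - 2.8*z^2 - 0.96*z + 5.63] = -1.77*z^2 - 5.6*z - 0.96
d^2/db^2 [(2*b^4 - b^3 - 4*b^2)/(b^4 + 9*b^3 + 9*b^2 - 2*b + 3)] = 2*(-19*b^9 - 66*b^8 - 57*b^7 - 83*b^6 - 336*b^5 + 276*b^4 + 611*b^3 + 450*b^2 - 27*b - 36)/(b^12 + 27*b^11 + 270*b^10 + 1209*b^9 + 2331*b^8 + 1755*b^7 + 660*b^6 + 1044*b^5 + 540*b^4 - 89*b^3 + 279*b^2 - 54*b + 27)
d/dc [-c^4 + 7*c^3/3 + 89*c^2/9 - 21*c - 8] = -4*c^3 + 7*c^2 + 178*c/9 - 21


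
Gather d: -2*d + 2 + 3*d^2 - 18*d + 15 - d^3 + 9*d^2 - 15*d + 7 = -d^3 + 12*d^2 - 35*d + 24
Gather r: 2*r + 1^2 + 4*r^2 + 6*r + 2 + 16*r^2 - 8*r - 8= 20*r^2 - 5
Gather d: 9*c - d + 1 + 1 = 9*c - d + 2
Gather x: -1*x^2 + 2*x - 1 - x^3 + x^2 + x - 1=-x^3 + 3*x - 2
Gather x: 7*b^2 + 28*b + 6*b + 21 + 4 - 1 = 7*b^2 + 34*b + 24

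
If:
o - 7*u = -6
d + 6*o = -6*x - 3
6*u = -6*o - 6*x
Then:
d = 3/2 - 3*x/4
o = -7*x/8 - 3/4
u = 3/4 - x/8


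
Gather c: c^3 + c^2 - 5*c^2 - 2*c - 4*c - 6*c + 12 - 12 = c^3 - 4*c^2 - 12*c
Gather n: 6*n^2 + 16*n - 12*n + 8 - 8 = 6*n^2 + 4*n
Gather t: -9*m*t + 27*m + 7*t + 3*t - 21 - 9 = 27*m + t*(10 - 9*m) - 30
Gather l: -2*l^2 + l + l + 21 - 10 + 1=-2*l^2 + 2*l + 12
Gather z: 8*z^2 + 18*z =8*z^2 + 18*z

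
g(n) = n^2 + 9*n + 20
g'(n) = 2*n + 9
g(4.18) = 75.09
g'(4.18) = 17.36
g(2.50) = 48.75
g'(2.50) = 14.00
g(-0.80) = 13.44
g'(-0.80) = 7.40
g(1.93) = 41.09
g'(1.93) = 12.86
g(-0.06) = 19.46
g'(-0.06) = 8.88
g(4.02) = 72.34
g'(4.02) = 17.04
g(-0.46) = 16.07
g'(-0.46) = 8.08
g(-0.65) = 14.57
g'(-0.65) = 7.70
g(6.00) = 110.00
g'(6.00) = 21.00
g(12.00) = 272.00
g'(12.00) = 33.00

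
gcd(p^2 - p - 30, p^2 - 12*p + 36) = p - 6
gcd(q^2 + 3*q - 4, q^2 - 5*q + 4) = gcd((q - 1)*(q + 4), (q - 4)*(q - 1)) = q - 1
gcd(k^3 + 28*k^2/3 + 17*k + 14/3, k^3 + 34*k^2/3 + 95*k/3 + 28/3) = k^2 + 22*k/3 + 7/3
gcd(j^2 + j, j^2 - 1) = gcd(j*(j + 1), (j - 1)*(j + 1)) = j + 1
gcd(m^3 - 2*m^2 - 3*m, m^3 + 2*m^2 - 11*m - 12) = m^2 - 2*m - 3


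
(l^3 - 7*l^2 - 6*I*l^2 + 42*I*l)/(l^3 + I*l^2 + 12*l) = (l^2 - 7*l - 6*I*l + 42*I)/(l^2 + I*l + 12)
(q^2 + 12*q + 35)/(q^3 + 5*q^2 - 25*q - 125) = (q + 7)/(q^2 - 25)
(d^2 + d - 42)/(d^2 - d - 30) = (d + 7)/(d + 5)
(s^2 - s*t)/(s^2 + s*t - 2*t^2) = s/(s + 2*t)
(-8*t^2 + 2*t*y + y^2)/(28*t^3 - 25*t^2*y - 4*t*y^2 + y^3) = (-2*t + y)/(7*t^2 - 8*t*y + y^2)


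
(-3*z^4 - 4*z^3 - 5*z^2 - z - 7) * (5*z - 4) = -15*z^5 - 8*z^4 - 9*z^3 + 15*z^2 - 31*z + 28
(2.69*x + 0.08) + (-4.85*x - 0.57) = -2.16*x - 0.49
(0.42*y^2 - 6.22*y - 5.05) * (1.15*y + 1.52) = 0.483*y^3 - 6.5146*y^2 - 15.2619*y - 7.676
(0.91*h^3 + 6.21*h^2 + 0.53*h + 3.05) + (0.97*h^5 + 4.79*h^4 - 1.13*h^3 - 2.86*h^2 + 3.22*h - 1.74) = 0.97*h^5 + 4.79*h^4 - 0.22*h^3 + 3.35*h^2 + 3.75*h + 1.31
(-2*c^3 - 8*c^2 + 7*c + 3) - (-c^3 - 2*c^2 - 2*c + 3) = -c^3 - 6*c^2 + 9*c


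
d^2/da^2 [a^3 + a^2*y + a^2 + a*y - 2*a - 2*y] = 6*a + 2*y + 2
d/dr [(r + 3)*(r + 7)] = 2*r + 10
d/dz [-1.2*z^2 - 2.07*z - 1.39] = -2.4*z - 2.07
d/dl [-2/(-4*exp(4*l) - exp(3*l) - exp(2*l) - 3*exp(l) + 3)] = (-32*exp(3*l) - 6*exp(2*l) - 4*exp(l) - 6)*exp(l)/(4*exp(4*l) + exp(3*l) + exp(2*l) + 3*exp(l) - 3)^2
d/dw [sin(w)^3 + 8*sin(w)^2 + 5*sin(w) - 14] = (3*sin(w)^2 + 16*sin(w) + 5)*cos(w)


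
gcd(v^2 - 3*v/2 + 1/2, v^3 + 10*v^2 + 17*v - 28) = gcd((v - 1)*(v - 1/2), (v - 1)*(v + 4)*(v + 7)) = v - 1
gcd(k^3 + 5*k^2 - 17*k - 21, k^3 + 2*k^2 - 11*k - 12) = k^2 - 2*k - 3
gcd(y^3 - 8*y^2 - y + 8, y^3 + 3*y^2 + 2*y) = y + 1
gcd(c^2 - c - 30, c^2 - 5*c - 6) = c - 6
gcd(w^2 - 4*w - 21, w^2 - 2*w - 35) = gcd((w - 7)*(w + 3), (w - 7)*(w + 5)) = w - 7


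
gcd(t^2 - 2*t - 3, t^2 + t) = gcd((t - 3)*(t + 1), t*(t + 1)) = t + 1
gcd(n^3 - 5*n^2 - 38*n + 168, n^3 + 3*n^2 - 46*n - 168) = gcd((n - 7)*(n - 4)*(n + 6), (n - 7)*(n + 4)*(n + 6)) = n^2 - n - 42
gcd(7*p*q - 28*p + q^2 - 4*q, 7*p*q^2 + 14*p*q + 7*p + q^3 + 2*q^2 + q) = 7*p + q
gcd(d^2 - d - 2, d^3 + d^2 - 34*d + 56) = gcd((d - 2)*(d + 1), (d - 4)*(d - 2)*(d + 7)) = d - 2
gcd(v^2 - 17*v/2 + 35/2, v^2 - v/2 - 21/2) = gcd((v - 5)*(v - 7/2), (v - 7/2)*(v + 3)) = v - 7/2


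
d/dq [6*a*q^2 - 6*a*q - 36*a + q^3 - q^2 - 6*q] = 12*a*q - 6*a + 3*q^2 - 2*q - 6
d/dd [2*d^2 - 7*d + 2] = 4*d - 7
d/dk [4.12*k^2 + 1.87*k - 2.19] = 8.24*k + 1.87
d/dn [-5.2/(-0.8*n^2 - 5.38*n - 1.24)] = (-8.32*n - 27.976)/(0.8*n^2 + 5.38*n + 1.24)^2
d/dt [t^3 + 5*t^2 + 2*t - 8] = 3*t^2 + 10*t + 2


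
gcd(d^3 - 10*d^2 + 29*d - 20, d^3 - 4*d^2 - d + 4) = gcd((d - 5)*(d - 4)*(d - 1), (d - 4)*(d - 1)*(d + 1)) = d^2 - 5*d + 4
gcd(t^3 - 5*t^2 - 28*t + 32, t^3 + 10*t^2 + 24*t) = t + 4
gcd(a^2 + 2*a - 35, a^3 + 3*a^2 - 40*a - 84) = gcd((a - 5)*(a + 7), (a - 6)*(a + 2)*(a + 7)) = a + 7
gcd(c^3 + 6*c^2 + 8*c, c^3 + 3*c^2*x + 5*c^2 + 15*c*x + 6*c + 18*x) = c + 2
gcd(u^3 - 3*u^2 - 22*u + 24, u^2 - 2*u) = 1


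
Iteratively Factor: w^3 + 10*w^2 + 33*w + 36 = (w + 3)*(w^2 + 7*w + 12) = (w + 3)^2*(w + 4)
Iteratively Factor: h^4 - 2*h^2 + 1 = (h + 1)*(h^3 - h^2 - h + 1) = (h + 1)^2*(h^2 - 2*h + 1) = (h - 1)*(h + 1)^2*(h - 1)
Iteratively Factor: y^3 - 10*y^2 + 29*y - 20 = (y - 5)*(y^2 - 5*y + 4) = (y - 5)*(y - 4)*(y - 1)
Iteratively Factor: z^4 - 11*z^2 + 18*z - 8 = (z + 4)*(z^3 - 4*z^2 + 5*z - 2) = (z - 1)*(z + 4)*(z^2 - 3*z + 2) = (z - 2)*(z - 1)*(z + 4)*(z - 1)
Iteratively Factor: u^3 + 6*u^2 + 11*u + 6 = (u + 1)*(u^2 + 5*u + 6) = (u + 1)*(u + 3)*(u + 2)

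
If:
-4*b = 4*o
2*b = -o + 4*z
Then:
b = 4*z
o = -4*z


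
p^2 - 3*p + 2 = (p - 2)*(p - 1)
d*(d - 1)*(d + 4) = d^3 + 3*d^2 - 4*d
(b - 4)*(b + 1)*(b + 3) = b^3 - 13*b - 12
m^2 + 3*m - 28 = (m - 4)*(m + 7)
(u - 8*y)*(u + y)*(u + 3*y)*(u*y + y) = u^4*y - 4*u^3*y^2 + u^3*y - 29*u^2*y^3 - 4*u^2*y^2 - 24*u*y^4 - 29*u*y^3 - 24*y^4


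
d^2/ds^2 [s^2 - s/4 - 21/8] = 2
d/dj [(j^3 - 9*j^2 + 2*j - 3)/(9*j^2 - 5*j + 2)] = (9*j^4 - 10*j^3 + 33*j^2 + 18*j - 11)/(81*j^4 - 90*j^3 + 61*j^2 - 20*j + 4)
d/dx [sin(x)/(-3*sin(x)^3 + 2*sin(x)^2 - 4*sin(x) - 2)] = 2*(3*sin(x)^3 - sin(x)^2 - 1)*cos(x)/(3*sin(x)^3 - 2*sin(x)^2 + 4*sin(x) + 2)^2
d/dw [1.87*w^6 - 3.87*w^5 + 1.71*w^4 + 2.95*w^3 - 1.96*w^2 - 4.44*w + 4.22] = 11.22*w^5 - 19.35*w^4 + 6.84*w^3 + 8.85*w^2 - 3.92*w - 4.44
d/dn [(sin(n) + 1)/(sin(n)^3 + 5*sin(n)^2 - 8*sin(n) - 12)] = -2*(sin(n) + 2)*cos(n)/((sin(n) - 2)^2*(sin(n) + 6)^2)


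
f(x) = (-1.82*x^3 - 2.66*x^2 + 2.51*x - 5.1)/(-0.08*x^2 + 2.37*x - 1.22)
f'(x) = (0.16*x - 2.37)*(-1.82*x^3 - 2.66*x^2 + 2.51*x - 5.1)/(-0.08*x^2 + 2.37*x - 1.22)^2 + (-5.46*x^2 - 5.32*x + 2.51)/(-0.08*x^2 + 2.37*x - 1.22) = (0.1456*x^4 - 8.6268*x^3 + 0.557799999999999*x^2 + 5.6744*x + 9.0248)/(0.0064*x^4 - 0.3792*x^3 + 5.8121*x^2 - 5.7828*x + 1.4884)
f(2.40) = -9.87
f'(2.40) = -5.52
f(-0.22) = 3.30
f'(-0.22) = 2.59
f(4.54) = -27.73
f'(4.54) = -11.23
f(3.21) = -15.22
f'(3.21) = -7.65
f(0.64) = -19.17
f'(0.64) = 152.74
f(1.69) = -6.74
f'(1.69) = -3.10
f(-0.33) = 3.06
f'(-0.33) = 1.86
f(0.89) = -7.57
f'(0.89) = 12.50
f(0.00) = 4.18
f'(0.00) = 6.06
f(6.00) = -47.32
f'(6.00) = -15.74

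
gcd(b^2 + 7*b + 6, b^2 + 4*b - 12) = b + 6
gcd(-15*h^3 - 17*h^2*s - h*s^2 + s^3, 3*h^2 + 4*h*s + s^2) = 3*h^2 + 4*h*s + s^2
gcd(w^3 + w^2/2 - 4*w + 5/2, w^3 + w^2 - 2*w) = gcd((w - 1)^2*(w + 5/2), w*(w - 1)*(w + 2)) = w - 1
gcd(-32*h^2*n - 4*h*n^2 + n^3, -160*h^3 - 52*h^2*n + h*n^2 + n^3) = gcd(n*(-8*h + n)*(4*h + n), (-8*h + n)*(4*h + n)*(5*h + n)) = 32*h^2 + 4*h*n - n^2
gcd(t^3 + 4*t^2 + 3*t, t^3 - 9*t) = t^2 + 3*t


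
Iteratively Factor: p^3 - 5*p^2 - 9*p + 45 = (p - 5)*(p^2 - 9) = (p - 5)*(p - 3)*(p + 3)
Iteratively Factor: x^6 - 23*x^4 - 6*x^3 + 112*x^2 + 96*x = (x - 3)*(x^5 + 3*x^4 - 14*x^3 - 48*x^2 - 32*x) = (x - 3)*(x + 2)*(x^4 + x^3 - 16*x^2 - 16*x) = (x - 4)*(x - 3)*(x + 2)*(x^3 + 5*x^2 + 4*x) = (x - 4)*(x - 3)*(x + 1)*(x + 2)*(x^2 + 4*x) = x*(x - 4)*(x - 3)*(x + 1)*(x + 2)*(x + 4)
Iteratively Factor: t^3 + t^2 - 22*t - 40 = (t + 2)*(t^2 - t - 20) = (t + 2)*(t + 4)*(t - 5)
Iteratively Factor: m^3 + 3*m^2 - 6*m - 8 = (m - 2)*(m^2 + 5*m + 4) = (m - 2)*(m + 1)*(m + 4)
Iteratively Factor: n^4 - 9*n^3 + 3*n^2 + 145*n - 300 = (n - 5)*(n^3 - 4*n^2 - 17*n + 60) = (n - 5)*(n - 3)*(n^2 - n - 20) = (n - 5)*(n - 3)*(n + 4)*(n - 5)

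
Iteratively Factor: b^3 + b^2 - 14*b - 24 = (b + 2)*(b^2 - b - 12) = (b - 4)*(b + 2)*(b + 3)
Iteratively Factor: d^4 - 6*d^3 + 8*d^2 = (d - 2)*(d^3 - 4*d^2) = (d - 4)*(d - 2)*(d^2) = d*(d - 4)*(d - 2)*(d)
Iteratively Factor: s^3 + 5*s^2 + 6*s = (s + 3)*(s^2 + 2*s) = s*(s + 3)*(s + 2)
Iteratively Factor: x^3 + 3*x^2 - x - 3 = (x + 1)*(x^2 + 2*x - 3) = (x + 1)*(x + 3)*(x - 1)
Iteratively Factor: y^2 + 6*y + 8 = (y + 4)*(y + 2)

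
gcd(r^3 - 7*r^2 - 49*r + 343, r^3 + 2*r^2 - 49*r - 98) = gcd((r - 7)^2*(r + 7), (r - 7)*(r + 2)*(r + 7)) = r^2 - 49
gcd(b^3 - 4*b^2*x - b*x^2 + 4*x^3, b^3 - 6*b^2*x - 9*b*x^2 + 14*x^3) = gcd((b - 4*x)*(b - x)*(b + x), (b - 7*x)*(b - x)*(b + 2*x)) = -b + x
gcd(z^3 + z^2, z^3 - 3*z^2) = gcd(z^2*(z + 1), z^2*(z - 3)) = z^2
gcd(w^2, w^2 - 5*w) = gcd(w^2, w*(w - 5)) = w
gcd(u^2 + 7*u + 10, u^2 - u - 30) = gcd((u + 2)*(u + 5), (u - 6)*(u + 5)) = u + 5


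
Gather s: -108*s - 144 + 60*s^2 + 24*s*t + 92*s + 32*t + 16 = 60*s^2 + s*(24*t - 16) + 32*t - 128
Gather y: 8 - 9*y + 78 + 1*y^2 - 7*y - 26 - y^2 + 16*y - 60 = 0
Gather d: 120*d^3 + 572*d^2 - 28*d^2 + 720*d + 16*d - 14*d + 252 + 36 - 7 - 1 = 120*d^3 + 544*d^2 + 722*d + 280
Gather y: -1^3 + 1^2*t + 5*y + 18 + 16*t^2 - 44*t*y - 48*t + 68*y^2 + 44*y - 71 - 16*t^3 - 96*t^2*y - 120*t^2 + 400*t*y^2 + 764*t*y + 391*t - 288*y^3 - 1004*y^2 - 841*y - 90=-16*t^3 - 104*t^2 + 344*t - 288*y^3 + y^2*(400*t - 936) + y*(-96*t^2 + 720*t - 792) - 144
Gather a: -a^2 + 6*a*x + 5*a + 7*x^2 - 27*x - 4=-a^2 + a*(6*x + 5) + 7*x^2 - 27*x - 4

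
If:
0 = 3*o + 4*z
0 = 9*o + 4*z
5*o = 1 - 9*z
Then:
No Solution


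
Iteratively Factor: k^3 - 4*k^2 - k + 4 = (k - 4)*(k^2 - 1) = (k - 4)*(k - 1)*(k + 1)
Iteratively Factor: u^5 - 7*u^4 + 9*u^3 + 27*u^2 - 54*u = (u - 3)*(u^4 - 4*u^3 - 3*u^2 + 18*u) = (u - 3)*(u + 2)*(u^3 - 6*u^2 + 9*u) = (u - 3)^2*(u + 2)*(u^2 - 3*u) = (u - 3)^3*(u + 2)*(u)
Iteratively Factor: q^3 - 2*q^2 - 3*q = (q)*(q^2 - 2*q - 3) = q*(q + 1)*(q - 3)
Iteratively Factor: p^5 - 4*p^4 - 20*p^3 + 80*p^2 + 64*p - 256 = (p + 4)*(p^4 - 8*p^3 + 12*p^2 + 32*p - 64) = (p - 4)*(p + 4)*(p^3 - 4*p^2 - 4*p + 16) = (p - 4)*(p + 2)*(p + 4)*(p^2 - 6*p + 8) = (p - 4)^2*(p + 2)*(p + 4)*(p - 2)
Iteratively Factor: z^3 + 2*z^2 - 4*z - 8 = (z + 2)*(z^2 - 4) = (z - 2)*(z + 2)*(z + 2)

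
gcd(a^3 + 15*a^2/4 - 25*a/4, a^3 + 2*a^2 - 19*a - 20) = a + 5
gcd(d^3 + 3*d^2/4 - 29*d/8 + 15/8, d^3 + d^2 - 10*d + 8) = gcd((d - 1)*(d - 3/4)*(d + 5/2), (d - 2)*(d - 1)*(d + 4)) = d - 1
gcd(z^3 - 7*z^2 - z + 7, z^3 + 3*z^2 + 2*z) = z + 1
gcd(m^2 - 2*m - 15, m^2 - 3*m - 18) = m + 3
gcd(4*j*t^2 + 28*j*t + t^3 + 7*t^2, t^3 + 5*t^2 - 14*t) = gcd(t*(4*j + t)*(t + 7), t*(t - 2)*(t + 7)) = t^2 + 7*t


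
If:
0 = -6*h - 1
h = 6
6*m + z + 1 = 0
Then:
No Solution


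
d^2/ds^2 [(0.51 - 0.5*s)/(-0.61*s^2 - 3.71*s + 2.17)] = ((0.5*s - 0.51)*(1.22*s + 3.71)*(2.44*s + 7.42) - (1.83*s + 3.0878)*(0.61*s^2 + 3.71*s - 2.17))/(0.61*s^2 + 3.71*s - 2.17)^3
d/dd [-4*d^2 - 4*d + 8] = -8*d - 4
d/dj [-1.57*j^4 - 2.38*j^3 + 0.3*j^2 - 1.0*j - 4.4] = -6.28*j^3 - 7.14*j^2 + 0.6*j - 1.0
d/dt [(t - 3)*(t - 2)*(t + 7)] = 3*t^2 + 4*t - 29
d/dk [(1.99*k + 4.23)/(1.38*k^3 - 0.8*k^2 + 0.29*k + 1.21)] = (-5.4924*k^3 - 15.9202*k^2 + 6.768*k + 1.1812)/(1.9044*k^6 - 2.208*k^5 + 1.4404*k^4 + 2.8756*k^3 - 1.8519*k^2 + 0.7018*k + 1.4641)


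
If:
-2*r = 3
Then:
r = -3/2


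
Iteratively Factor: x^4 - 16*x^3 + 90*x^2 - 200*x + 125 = (x - 1)*(x^3 - 15*x^2 + 75*x - 125) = (x - 5)*(x - 1)*(x^2 - 10*x + 25) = (x - 5)^2*(x - 1)*(x - 5)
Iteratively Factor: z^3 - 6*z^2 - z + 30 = (z - 5)*(z^2 - z - 6) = (z - 5)*(z - 3)*(z + 2)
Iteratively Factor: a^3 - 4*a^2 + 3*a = (a)*(a^2 - 4*a + 3) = a*(a - 3)*(a - 1)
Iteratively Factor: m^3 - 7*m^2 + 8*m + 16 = (m - 4)*(m^2 - 3*m - 4) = (m - 4)^2*(m + 1)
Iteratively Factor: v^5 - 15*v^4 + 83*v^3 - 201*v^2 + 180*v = (v - 4)*(v^4 - 11*v^3 + 39*v^2 - 45*v) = v*(v - 4)*(v^3 - 11*v^2 + 39*v - 45) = v*(v - 4)*(v - 3)*(v^2 - 8*v + 15) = v*(v - 5)*(v - 4)*(v - 3)*(v - 3)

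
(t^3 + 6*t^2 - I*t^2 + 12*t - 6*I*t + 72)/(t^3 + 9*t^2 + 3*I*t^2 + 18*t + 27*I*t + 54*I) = (t - 4*I)/(t + 3)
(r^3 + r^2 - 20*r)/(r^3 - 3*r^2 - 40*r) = (r - 4)/(r - 8)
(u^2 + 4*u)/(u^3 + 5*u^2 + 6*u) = (u + 4)/(u^2 + 5*u + 6)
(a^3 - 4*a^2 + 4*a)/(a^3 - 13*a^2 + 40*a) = (a^2 - 4*a + 4)/(a^2 - 13*a + 40)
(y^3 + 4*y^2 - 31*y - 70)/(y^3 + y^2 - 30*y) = (y^2 + 9*y + 14)/(y*(y + 6))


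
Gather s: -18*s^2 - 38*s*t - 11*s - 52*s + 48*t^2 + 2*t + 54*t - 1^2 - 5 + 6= -18*s^2 + s*(-38*t - 63) + 48*t^2 + 56*t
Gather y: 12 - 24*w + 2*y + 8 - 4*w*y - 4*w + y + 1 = -28*w + y*(3 - 4*w) + 21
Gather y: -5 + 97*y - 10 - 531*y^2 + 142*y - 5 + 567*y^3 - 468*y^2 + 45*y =567*y^3 - 999*y^2 + 284*y - 20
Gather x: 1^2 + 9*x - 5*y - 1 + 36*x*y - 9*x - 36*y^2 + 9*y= 36*x*y - 36*y^2 + 4*y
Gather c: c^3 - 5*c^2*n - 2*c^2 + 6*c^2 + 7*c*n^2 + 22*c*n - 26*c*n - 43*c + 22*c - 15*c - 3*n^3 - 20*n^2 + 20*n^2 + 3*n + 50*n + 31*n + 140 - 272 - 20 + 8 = c^3 + c^2*(4 - 5*n) + c*(7*n^2 - 4*n - 36) - 3*n^3 + 84*n - 144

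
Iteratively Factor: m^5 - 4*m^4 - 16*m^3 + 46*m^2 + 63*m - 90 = (m - 5)*(m^4 + m^3 - 11*m^2 - 9*m + 18) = (m - 5)*(m + 3)*(m^3 - 2*m^2 - 5*m + 6) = (m - 5)*(m - 1)*(m + 3)*(m^2 - m - 6) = (m - 5)*(m - 3)*(m - 1)*(m + 3)*(m + 2)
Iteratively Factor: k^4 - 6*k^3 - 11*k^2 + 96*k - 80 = (k - 1)*(k^3 - 5*k^2 - 16*k + 80) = (k - 5)*(k - 1)*(k^2 - 16) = (k - 5)*(k - 4)*(k - 1)*(k + 4)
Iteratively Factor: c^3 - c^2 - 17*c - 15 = (c + 3)*(c^2 - 4*c - 5) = (c + 1)*(c + 3)*(c - 5)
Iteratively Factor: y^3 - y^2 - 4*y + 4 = (y - 1)*(y^2 - 4) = (y - 2)*(y - 1)*(y + 2)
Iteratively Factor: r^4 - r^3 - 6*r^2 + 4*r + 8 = (r - 2)*(r^3 + r^2 - 4*r - 4) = (r - 2)^2*(r^2 + 3*r + 2) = (r - 2)^2*(r + 1)*(r + 2)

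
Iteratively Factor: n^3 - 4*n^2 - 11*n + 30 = (n + 3)*(n^2 - 7*n + 10) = (n - 5)*(n + 3)*(n - 2)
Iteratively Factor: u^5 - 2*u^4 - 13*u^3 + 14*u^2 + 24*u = (u)*(u^4 - 2*u^3 - 13*u^2 + 14*u + 24) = u*(u + 1)*(u^3 - 3*u^2 - 10*u + 24) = u*(u - 4)*(u + 1)*(u^2 + u - 6) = u*(u - 4)*(u - 2)*(u + 1)*(u + 3)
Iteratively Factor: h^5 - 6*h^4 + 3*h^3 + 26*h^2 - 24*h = (h)*(h^4 - 6*h^3 + 3*h^2 + 26*h - 24) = h*(h - 4)*(h^3 - 2*h^2 - 5*h + 6) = h*(h - 4)*(h - 1)*(h^2 - h - 6) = h*(h - 4)*(h - 1)*(h + 2)*(h - 3)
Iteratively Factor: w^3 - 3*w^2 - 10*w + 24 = (w - 2)*(w^2 - w - 12) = (w - 2)*(w + 3)*(w - 4)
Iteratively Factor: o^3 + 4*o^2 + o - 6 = (o + 2)*(o^2 + 2*o - 3) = (o - 1)*(o + 2)*(o + 3)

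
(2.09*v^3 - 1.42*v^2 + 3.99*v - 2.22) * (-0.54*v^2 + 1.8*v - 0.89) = -1.1286*v^5 + 4.5288*v^4 - 6.5707*v^3 + 9.6446*v^2 - 7.5471*v + 1.9758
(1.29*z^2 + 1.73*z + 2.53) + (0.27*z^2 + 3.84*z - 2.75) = 1.56*z^2 + 5.57*z - 0.22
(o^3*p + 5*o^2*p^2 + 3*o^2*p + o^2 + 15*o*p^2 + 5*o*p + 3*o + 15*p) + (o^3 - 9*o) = o^3*p + o^3 + 5*o^2*p^2 + 3*o^2*p + o^2 + 15*o*p^2 + 5*o*p - 6*o + 15*p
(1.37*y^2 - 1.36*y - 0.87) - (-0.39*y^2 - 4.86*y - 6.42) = 1.76*y^2 + 3.5*y + 5.55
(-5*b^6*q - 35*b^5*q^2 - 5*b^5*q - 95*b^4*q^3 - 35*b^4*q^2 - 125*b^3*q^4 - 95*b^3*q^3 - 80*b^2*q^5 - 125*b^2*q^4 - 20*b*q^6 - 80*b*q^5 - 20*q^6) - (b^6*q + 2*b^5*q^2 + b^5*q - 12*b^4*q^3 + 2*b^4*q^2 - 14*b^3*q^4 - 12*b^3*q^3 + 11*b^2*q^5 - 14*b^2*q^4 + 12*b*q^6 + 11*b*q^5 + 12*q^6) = -6*b^6*q - 37*b^5*q^2 - 6*b^5*q - 83*b^4*q^3 - 37*b^4*q^2 - 111*b^3*q^4 - 83*b^3*q^3 - 91*b^2*q^5 - 111*b^2*q^4 - 32*b*q^6 - 91*b*q^5 - 32*q^6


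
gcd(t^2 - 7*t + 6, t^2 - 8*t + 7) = t - 1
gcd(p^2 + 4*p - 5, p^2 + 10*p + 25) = p + 5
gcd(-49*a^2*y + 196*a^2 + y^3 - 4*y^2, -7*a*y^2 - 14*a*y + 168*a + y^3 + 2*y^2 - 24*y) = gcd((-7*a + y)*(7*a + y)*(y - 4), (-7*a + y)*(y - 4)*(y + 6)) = -7*a*y + 28*a + y^2 - 4*y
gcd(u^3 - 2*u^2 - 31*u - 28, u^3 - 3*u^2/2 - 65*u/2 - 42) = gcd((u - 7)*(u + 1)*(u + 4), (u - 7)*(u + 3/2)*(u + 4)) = u^2 - 3*u - 28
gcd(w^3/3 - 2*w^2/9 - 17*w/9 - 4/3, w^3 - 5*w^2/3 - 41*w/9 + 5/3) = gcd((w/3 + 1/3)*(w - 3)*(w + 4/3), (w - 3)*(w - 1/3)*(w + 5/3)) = w - 3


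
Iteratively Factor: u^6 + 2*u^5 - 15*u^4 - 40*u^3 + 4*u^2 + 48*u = (u + 2)*(u^5 - 15*u^3 - 10*u^2 + 24*u) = (u + 2)^2*(u^4 - 2*u^3 - 11*u^2 + 12*u) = (u + 2)^2*(u + 3)*(u^3 - 5*u^2 + 4*u) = (u - 1)*(u + 2)^2*(u + 3)*(u^2 - 4*u) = u*(u - 1)*(u + 2)^2*(u + 3)*(u - 4)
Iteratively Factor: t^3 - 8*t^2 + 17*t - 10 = (t - 2)*(t^2 - 6*t + 5) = (t - 2)*(t - 1)*(t - 5)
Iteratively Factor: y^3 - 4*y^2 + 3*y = (y - 1)*(y^2 - 3*y) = (y - 3)*(y - 1)*(y)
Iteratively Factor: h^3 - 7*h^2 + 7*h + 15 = (h + 1)*(h^2 - 8*h + 15) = (h - 5)*(h + 1)*(h - 3)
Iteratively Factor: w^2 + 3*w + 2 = (w + 2)*(w + 1)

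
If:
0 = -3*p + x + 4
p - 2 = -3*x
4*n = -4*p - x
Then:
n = -29/20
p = 7/5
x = 1/5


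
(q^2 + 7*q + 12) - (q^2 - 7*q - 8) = 14*q + 20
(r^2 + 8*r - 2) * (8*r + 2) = 8*r^3 + 66*r^2 - 4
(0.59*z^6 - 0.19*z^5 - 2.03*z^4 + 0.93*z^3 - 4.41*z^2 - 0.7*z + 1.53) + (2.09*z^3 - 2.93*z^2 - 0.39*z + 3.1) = 0.59*z^6 - 0.19*z^5 - 2.03*z^4 + 3.02*z^3 - 7.34*z^2 - 1.09*z + 4.63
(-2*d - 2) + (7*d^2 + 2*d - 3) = 7*d^2 - 5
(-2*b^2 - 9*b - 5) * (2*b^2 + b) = -4*b^4 - 20*b^3 - 19*b^2 - 5*b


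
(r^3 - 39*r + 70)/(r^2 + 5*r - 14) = r - 5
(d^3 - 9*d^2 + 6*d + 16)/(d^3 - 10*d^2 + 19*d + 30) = (d^2 - 10*d + 16)/(d^2 - 11*d + 30)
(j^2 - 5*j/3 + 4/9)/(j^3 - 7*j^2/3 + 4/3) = (9*j^2 - 15*j + 4)/(3*(3*j^3 - 7*j^2 + 4))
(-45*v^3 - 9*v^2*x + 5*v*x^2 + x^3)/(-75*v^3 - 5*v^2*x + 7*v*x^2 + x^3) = (3*v + x)/(5*v + x)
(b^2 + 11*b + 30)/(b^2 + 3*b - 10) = (b + 6)/(b - 2)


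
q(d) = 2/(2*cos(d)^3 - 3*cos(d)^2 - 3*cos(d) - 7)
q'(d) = 2*(6*sin(d)*cos(d)^2 - 6*sin(d)*cos(d) - 3*sin(d))/(2*cos(d)^3 - 3*cos(d)^2 - 3*cos(d) - 7)^2 = 24*(-2*cos(d) + cos(2*d))*sin(d)/(3*cos(d) + 3*cos(2*d) - cos(3*d) + 17)^2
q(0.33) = -0.18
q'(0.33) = -0.02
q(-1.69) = -0.30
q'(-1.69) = 0.10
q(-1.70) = -0.30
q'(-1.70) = 0.09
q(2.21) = -0.30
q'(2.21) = 0.10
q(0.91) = -0.21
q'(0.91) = -0.08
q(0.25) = -0.18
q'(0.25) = -0.01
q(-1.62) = -0.29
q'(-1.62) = 0.11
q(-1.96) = -0.31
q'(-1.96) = -0.01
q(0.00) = -0.18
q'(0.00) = 0.00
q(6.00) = -0.18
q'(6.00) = 0.02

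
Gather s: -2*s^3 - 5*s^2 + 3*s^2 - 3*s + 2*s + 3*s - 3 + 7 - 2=-2*s^3 - 2*s^2 + 2*s + 2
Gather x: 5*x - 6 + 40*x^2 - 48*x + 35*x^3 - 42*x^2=35*x^3 - 2*x^2 - 43*x - 6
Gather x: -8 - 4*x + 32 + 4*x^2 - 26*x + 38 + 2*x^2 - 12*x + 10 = 6*x^2 - 42*x + 72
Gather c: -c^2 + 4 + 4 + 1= 9 - c^2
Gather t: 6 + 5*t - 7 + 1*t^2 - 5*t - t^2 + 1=0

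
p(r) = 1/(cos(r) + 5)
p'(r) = sin(r)/(cos(r) + 5)^2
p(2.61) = 0.24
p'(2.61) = 0.03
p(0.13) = 0.17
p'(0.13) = 0.00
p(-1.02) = 0.18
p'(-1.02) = -0.03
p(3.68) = 0.24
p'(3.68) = -0.03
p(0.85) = 0.18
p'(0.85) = 0.02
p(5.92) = 0.17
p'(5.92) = -0.01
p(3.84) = 0.24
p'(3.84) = -0.04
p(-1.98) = 0.22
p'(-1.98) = -0.04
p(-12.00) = 0.17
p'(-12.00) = 0.02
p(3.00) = 0.25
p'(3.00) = 0.01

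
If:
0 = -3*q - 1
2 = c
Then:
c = 2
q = -1/3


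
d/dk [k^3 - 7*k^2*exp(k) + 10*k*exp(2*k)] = -7*k^2*exp(k) + 3*k^2 + 20*k*exp(2*k) - 14*k*exp(k) + 10*exp(2*k)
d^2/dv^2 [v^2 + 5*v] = 2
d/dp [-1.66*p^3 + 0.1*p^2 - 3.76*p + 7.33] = -4.98*p^2 + 0.2*p - 3.76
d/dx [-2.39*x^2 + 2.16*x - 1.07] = 2.16 - 4.78*x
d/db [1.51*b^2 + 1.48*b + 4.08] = 3.02*b + 1.48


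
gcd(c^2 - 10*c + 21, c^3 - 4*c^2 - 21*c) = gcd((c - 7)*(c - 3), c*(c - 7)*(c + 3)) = c - 7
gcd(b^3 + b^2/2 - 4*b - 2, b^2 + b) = 1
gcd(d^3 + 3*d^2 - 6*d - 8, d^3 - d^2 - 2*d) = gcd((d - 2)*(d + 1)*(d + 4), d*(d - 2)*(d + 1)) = d^2 - d - 2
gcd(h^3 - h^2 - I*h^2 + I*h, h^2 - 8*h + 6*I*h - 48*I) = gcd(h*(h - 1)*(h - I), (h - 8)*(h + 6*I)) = 1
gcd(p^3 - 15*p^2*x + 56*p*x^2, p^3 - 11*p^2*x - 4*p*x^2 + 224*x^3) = p^2 - 15*p*x + 56*x^2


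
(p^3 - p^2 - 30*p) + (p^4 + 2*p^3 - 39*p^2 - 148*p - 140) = p^4 + 3*p^3 - 40*p^2 - 178*p - 140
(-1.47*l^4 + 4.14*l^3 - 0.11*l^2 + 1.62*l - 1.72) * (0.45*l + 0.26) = -0.6615*l^5 + 1.4808*l^4 + 1.0269*l^3 + 0.7004*l^2 - 0.3528*l - 0.4472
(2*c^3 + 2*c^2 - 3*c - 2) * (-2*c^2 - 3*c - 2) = -4*c^5 - 10*c^4 - 4*c^3 + 9*c^2 + 12*c + 4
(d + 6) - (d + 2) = 4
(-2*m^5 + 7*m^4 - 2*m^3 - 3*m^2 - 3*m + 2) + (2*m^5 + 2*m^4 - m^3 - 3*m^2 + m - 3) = 9*m^4 - 3*m^3 - 6*m^2 - 2*m - 1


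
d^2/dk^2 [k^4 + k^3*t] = 6*k*(2*k + t)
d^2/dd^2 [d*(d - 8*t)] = 2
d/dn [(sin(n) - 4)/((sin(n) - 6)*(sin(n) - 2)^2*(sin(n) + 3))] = (-3*sin(n)^3 + 24*sin(n)^2 - 34*sin(n) - 84)*cos(n)/((sin(n) - 6)^2*(sin(n) - 2)^3*(sin(n) + 3)^2)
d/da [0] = 0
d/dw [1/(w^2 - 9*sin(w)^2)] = 2*(-w + 9*sin(2*w)/2)/(w^2 - 9*sin(w)^2)^2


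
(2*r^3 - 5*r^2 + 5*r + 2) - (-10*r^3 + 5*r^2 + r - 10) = 12*r^3 - 10*r^2 + 4*r + 12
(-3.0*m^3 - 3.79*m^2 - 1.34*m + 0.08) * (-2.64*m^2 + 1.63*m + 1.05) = 7.92*m^5 + 5.1156*m^4 - 5.7901*m^3 - 6.3749*m^2 - 1.2766*m + 0.084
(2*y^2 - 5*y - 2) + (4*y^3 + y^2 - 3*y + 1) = 4*y^3 + 3*y^2 - 8*y - 1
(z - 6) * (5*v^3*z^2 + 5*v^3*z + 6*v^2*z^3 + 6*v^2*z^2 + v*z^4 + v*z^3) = 5*v^3*z^3 - 25*v^3*z^2 - 30*v^3*z + 6*v^2*z^4 - 30*v^2*z^3 - 36*v^2*z^2 + v*z^5 - 5*v*z^4 - 6*v*z^3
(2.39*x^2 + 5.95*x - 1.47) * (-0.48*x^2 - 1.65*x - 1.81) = -1.1472*x^4 - 6.7995*x^3 - 13.4378*x^2 - 8.344*x + 2.6607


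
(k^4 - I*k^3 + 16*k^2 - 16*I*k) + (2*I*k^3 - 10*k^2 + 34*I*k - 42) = k^4 + I*k^3 + 6*k^2 + 18*I*k - 42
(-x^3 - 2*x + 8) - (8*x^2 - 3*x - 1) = -x^3 - 8*x^2 + x + 9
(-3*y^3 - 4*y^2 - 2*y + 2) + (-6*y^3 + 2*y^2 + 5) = -9*y^3 - 2*y^2 - 2*y + 7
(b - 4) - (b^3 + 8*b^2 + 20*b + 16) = -b^3 - 8*b^2 - 19*b - 20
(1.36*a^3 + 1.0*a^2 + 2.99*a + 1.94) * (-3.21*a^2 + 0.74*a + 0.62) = -4.3656*a^5 - 2.2036*a^4 - 8.0147*a^3 - 3.3948*a^2 + 3.2894*a + 1.2028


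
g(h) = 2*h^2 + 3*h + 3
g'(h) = 4*h + 3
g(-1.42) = 2.77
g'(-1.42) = -2.68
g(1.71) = 13.98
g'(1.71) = 9.84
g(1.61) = 13.01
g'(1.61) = 9.44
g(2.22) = 19.52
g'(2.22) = 11.88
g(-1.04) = 2.04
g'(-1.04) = -1.16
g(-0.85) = 1.90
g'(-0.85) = -0.40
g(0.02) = 3.06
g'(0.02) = 3.08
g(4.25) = 51.88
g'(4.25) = 20.00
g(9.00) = 192.00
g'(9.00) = 39.00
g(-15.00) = 408.00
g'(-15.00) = -57.00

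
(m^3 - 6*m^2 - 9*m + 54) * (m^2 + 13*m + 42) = m^5 + 7*m^4 - 45*m^3 - 315*m^2 + 324*m + 2268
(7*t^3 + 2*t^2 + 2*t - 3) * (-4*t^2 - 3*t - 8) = -28*t^5 - 29*t^4 - 70*t^3 - 10*t^2 - 7*t + 24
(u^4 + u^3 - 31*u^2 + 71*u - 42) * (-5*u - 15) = -5*u^5 - 20*u^4 + 140*u^3 + 110*u^2 - 855*u + 630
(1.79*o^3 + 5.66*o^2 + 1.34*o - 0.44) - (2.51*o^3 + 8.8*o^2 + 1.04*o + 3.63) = -0.72*o^3 - 3.14*o^2 + 0.3*o - 4.07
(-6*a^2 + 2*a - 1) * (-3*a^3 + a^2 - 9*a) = 18*a^5 - 12*a^4 + 59*a^3 - 19*a^2 + 9*a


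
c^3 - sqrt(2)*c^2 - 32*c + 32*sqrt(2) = (c - 4*sqrt(2))*(c - sqrt(2))*(c + 4*sqrt(2))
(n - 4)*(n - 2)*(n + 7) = n^3 + n^2 - 34*n + 56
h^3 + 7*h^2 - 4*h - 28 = (h - 2)*(h + 2)*(h + 7)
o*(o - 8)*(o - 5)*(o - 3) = o^4 - 16*o^3 + 79*o^2 - 120*o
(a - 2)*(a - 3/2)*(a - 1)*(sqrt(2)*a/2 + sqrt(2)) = sqrt(2)*a^4/2 - 5*sqrt(2)*a^3/4 - 5*sqrt(2)*a^2/4 + 5*sqrt(2)*a - 3*sqrt(2)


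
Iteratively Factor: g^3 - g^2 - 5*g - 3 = (g + 1)*(g^2 - 2*g - 3) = (g + 1)^2*(g - 3)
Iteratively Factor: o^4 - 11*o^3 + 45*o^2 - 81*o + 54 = (o - 3)*(o^3 - 8*o^2 + 21*o - 18) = (o - 3)^2*(o^2 - 5*o + 6) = (o - 3)^3*(o - 2)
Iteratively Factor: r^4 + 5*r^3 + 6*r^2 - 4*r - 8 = (r - 1)*(r^3 + 6*r^2 + 12*r + 8) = (r - 1)*(r + 2)*(r^2 + 4*r + 4) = (r - 1)*(r + 2)^2*(r + 2)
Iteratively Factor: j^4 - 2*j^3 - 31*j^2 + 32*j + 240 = (j - 5)*(j^3 + 3*j^2 - 16*j - 48) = (j - 5)*(j - 4)*(j^2 + 7*j + 12) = (j - 5)*(j - 4)*(j + 4)*(j + 3)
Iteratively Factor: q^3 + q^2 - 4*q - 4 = (q - 2)*(q^2 + 3*q + 2) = (q - 2)*(q + 2)*(q + 1)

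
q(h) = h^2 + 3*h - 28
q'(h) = 2*h + 3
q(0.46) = -26.41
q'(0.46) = 3.92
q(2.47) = -14.49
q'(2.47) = 7.94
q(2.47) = -14.49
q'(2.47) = 7.94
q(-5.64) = -13.11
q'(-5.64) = -8.28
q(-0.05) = -28.15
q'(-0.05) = 2.90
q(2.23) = -16.34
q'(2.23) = 7.46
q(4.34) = 3.86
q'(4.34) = 11.68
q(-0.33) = -28.88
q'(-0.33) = 2.34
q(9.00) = 80.00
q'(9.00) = 21.00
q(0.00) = -28.00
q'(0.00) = 3.00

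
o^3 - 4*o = o*(o - 2)*(o + 2)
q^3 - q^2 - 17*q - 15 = (q - 5)*(q + 1)*(q + 3)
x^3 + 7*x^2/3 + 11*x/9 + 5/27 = (x + 1/3)^2*(x + 5/3)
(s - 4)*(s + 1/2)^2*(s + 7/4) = s^4 - 5*s^3/4 - 9*s^2 - 121*s/16 - 7/4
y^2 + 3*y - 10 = (y - 2)*(y + 5)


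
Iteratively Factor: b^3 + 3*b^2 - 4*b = (b + 4)*(b^2 - b) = b*(b + 4)*(b - 1)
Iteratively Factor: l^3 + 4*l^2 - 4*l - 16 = (l + 2)*(l^2 + 2*l - 8) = (l - 2)*(l + 2)*(l + 4)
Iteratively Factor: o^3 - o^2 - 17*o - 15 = (o + 3)*(o^2 - 4*o - 5) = (o + 1)*(o + 3)*(o - 5)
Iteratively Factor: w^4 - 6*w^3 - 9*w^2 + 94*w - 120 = (w - 2)*(w^3 - 4*w^2 - 17*w + 60) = (w - 2)*(w + 4)*(w^2 - 8*w + 15) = (w - 3)*(w - 2)*(w + 4)*(w - 5)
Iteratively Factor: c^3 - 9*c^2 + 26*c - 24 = (c - 4)*(c^2 - 5*c + 6) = (c - 4)*(c - 3)*(c - 2)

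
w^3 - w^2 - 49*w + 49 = (w - 7)*(w - 1)*(w + 7)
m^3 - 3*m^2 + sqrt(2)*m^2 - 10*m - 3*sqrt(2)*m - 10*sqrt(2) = (m - 5)*(m + 2)*(m + sqrt(2))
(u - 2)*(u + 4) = u^2 + 2*u - 8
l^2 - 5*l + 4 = (l - 4)*(l - 1)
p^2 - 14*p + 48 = (p - 8)*(p - 6)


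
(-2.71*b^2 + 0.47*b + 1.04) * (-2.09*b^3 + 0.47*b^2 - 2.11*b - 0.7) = 5.6639*b^5 - 2.256*b^4 + 3.7654*b^3 + 1.3941*b^2 - 2.5234*b - 0.728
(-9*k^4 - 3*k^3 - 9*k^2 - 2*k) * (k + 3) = -9*k^5 - 30*k^4 - 18*k^3 - 29*k^2 - 6*k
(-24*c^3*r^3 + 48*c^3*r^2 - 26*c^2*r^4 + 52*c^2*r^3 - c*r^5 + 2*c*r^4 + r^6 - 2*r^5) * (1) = -24*c^3*r^3 + 48*c^3*r^2 - 26*c^2*r^4 + 52*c^2*r^3 - c*r^5 + 2*c*r^4 + r^6 - 2*r^5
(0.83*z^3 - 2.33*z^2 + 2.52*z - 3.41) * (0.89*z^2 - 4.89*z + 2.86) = 0.7387*z^5 - 6.1324*z^4 + 16.0103*z^3 - 22.0215*z^2 + 23.8821*z - 9.7526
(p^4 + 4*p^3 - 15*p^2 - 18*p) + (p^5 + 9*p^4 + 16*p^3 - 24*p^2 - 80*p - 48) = p^5 + 10*p^4 + 20*p^3 - 39*p^2 - 98*p - 48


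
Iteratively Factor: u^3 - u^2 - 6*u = (u + 2)*(u^2 - 3*u) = (u - 3)*(u + 2)*(u)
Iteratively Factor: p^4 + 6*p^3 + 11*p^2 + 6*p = (p)*(p^3 + 6*p^2 + 11*p + 6) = p*(p + 1)*(p^2 + 5*p + 6) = p*(p + 1)*(p + 3)*(p + 2)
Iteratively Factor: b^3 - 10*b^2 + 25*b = (b)*(b^2 - 10*b + 25) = b*(b - 5)*(b - 5)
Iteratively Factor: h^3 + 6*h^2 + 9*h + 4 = (h + 1)*(h^2 + 5*h + 4) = (h + 1)*(h + 4)*(h + 1)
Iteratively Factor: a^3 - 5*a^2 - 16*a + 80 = (a - 4)*(a^2 - a - 20) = (a - 4)*(a + 4)*(a - 5)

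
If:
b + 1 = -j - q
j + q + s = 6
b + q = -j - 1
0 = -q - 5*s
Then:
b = s - 7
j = 4*s + 6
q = -5*s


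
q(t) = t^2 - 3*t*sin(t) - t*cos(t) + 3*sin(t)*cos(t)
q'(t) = t*sin(t) - 3*t*cos(t) + 2*t - 3*sin(t)^2 - 3*sin(t) + 3*cos(t)^2 - cos(t)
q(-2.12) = -0.70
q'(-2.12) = -4.04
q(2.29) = 0.10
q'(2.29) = 8.83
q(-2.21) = -0.32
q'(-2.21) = -4.46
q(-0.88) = -2.17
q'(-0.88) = 1.71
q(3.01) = 10.47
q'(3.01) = 18.86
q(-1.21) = -2.50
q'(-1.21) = 0.20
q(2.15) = -0.97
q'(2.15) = 6.46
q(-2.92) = 4.40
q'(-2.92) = -9.40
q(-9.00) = 62.80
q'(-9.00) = -34.76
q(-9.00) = 62.80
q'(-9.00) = -34.76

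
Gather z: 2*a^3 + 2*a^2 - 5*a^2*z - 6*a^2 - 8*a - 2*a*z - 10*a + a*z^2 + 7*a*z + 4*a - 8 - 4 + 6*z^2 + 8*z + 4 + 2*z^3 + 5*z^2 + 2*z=2*a^3 - 4*a^2 - 14*a + 2*z^3 + z^2*(a + 11) + z*(-5*a^2 + 5*a + 10) - 8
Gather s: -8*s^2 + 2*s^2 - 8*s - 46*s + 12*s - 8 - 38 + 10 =-6*s^2 - 42*s - 36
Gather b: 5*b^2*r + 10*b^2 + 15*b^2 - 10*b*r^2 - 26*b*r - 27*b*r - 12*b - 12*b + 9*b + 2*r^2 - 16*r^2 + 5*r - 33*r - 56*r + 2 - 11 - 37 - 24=b^2*(5*r + 25) + b*(-10*r^2 - 53*r - 15) - 14*r^2 - 84*r - 70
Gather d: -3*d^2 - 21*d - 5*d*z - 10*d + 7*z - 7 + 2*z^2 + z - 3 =-3*d^2 + d*(-5*z - 31) + 2*z^2 + 8*z - 10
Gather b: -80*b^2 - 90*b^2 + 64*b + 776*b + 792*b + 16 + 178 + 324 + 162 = -170*b^2 + 1632*b + 680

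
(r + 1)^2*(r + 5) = r^3 + 7*r^2 + 11*r + 5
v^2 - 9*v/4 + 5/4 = (v - 5/4)*(v - 1)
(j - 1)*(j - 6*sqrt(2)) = j^2 - 6*sqrt(2)*j - j + 6*sqrt(2)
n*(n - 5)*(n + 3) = n^3 - 2*n^2 - 15*n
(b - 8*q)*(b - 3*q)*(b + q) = b^3 - 10*b^2*q + 13*b*q^2 + 24*q^3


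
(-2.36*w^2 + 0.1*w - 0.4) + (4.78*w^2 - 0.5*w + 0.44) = 2.42*w^2 - 0.4*w + 0.04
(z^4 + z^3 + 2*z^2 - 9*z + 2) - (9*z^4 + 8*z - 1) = -8*z^4 + z^3 + 2*z^2 - 17*z + 3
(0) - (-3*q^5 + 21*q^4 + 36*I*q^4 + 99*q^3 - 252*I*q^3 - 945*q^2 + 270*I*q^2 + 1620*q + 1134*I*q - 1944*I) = 3*q^5 - 21*q^4 - 36*I*q^4 - 99*q^3 + 252*I*q^3 + 945*q^2 - 270*I*q^2 - 1620*q - 1134*I*q + 1944*I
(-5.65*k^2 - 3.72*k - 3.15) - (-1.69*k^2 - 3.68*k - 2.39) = -3.96*k^2 - 0.04*k - 0.76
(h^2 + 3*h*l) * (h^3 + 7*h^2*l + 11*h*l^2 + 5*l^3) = h^5 + 10*h^4*l + 32*h^3*l^2 + 38*h^2*l^3 + 15*h*l^4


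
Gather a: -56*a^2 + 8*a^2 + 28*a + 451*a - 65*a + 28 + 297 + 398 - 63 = -48*a^2 + 414*a + 660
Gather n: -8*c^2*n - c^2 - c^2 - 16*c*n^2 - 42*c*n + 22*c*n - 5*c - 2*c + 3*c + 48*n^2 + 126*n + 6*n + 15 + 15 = -2*c^2 - 4*c + n^2*(48 - 16*c) + n*(-8*c^2 - 20*c + 132) + 30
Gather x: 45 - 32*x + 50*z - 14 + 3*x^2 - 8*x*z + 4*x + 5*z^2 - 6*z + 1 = 3*x^2 + x*(-8*z - 28) + 5*z^2 + 44*z + 32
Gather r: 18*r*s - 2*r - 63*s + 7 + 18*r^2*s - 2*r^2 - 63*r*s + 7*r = r^2*(18*s - 2) + r*(5 - 45*s) - 63*s + 7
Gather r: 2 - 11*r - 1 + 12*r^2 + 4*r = 12*r^2 - 7*r + 1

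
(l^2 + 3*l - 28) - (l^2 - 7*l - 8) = 10*l - 20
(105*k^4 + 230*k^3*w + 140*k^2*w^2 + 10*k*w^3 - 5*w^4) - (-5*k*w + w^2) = 105*k^4 + 230*k^3*w + 140*k^2*w^2 + 10*k*w^3 + 5*k*w - 5*w^4 - w^2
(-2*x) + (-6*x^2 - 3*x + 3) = -6*x^2 - 5*x + 3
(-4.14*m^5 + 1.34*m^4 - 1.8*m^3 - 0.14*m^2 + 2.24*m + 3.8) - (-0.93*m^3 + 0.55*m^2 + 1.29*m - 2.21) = -4.14*m^5 + 1.34*m^4 - 0.87*m^3 - 0.69*m^2 + 0.95*m + 6.01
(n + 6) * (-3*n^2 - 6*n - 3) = -3*n^3 - 24*n^2 - 39*n - 18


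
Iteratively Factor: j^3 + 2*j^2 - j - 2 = (j - 1)*(j^2 + 3*j + 2) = (j - 1)*(j + 2)*(j + 1)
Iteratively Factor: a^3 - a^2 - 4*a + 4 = (a + 2)*(a^2 - 3*a + 2) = (a - 2)*(a + 2)*(a - 1)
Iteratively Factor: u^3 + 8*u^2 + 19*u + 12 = (u + 4)*(u^2 + 4*u + 3) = (u + 3)*(u + 4)*(u + 1)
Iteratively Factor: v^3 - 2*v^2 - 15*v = (v - 5)*(v^2 + 3*v) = (v - 5)*(v + 3)*(v)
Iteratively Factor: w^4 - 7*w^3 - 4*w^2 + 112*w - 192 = (w - 3)*(w^3 - 4*w^2 - 16*w + 64) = (w - 3)*(w + 4)*(w^2 - 8*w + 16) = (w - 4)*(w - 3)*(w + 4)*(w - 4)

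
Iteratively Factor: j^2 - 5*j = (j)*(j - 5)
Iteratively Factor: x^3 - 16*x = (x + 4)*(x^2 - 4*x) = x*(x + 4)*(x - 4)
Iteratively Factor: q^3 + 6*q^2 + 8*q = (q)*(q^2 + 6*q + 8) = q*(q + 4)*(q + 2)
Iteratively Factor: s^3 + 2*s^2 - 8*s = (s + 4)*(s^2 - 2*s) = (s - 2)*(s + 4)*(s)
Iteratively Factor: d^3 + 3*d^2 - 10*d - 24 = (d - 3)*(d^2 + 6*d + 8) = (d - 3)*(d + 2)*(d + 4)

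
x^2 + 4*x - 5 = (x - 1)*(x + 5)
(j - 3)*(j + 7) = j^2 + 4*j - 21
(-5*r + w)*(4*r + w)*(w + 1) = -20*r^2*w - 20*r^2 - r*w^2 - r*w + w^3 + w^2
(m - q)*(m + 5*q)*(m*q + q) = m^3*q + 4*m^2*q^2 + m^2*q - 5*m*q^3 + 4*m*q^2 - 5*q^3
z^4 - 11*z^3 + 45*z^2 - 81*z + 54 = (z - 3)^3*(z - 2)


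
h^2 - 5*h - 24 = (h - 8)*(h + 3)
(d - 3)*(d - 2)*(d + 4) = d^3 - d^2 - 14*d + 24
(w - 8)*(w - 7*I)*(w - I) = w^3 - 8*w^2 - 8*I*w^2 - 7*w + 64*I*w + 56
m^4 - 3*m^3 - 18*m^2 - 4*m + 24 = (m - 6)*(m - 1)*(m + 2)^2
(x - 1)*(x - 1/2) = x^2 - 3*x/2 + 1/2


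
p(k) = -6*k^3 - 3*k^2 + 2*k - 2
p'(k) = -18*k^2 - 6*k + 2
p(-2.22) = 44.42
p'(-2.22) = -73.39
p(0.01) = -1.98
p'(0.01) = 1.94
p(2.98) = -181.46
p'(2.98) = -175.73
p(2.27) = -83.10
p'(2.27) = -104.37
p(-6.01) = 1180.11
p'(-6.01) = -612.10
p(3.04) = -192.21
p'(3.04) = -182.59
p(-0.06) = -2.13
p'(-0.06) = 2.30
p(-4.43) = 451.90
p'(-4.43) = -324.67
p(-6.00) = 1174.00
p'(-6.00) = -610.00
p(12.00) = -10778.00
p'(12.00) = -2662.00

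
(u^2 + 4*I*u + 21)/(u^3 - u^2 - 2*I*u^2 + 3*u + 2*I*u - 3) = (u + 7*I)/(u^2 + u*(-1 + I) - I)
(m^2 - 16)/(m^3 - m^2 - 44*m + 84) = (m^2 - 16)/(m^3 - m^2 - 44*m + 84)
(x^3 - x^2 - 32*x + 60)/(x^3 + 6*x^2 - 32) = (x^2 + x - 30)/(x^2 + 8*x + 16)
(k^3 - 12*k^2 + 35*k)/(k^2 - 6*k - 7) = k*(k - 5)/(k + 1)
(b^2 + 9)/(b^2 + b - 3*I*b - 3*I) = (b + 3*I)/(b + 1)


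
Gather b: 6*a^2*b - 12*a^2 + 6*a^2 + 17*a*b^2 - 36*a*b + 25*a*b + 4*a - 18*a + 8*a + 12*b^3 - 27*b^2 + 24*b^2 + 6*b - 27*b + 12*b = -6*a^2 - 6*a + 12*b^3 + b^2*(17*a - 3) + b*(6*a^2 - 11*a - 9)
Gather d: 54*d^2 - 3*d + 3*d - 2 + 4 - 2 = 54*d^2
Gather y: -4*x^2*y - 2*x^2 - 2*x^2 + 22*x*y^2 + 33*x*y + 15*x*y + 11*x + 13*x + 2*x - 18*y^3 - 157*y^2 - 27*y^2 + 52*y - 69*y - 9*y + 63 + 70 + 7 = -4*x^2 + 26*x - 18*y^3 + y^2*(22*x - 184) + y*(-4*x^2 + 48*x - 26) + 140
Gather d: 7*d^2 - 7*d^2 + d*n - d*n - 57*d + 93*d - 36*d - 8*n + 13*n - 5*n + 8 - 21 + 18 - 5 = 0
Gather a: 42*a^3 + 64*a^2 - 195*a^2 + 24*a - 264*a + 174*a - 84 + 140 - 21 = 42*a^3 - 131*a^2 - 66*a + 35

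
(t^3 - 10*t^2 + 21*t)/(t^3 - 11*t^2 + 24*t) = (t - 7)/(t - 8)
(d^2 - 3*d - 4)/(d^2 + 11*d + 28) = (d^2 - 3*d - 4)/(d^2 + 11*d + 28)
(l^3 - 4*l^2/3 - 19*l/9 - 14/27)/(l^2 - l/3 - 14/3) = (l^2 + l + 2/9)/(l + 2)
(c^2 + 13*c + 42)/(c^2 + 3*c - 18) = (c + 7)/(c - 3)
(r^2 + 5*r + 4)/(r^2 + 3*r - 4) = (r + 1)/(r - 1)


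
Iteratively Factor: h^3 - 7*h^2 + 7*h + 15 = (h - 3)*(h^2 - 4*h - 5) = (h - 3)*(h + 1)*(h - 5)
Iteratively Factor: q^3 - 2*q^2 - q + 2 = (q - 1)*(q^2 - q - 2) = (q - 2)*(q - 1)*(q + 1)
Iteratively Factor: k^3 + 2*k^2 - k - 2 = (k + 2)*(k^2 - 1) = (k - 1)*(k + 2)*(k + 1)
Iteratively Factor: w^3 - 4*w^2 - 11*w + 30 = (w - 5)*(w^2 + w - 6) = (w - 5)*(w + 3)*(w - 2)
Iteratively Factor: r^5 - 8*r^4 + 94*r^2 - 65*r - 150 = (r - 5)*(r^4 - 3*r^3 - 15*r^2 + 19*r + 30) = (r - 5)*(r - 2)*(r^3 - r^2 - 17*r - 15) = (r - 5)*(r - 2)*(r + 1)*(r^2 - 2*r - 15) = (r - 5)*(r - 2)*(r + 1)*(r + 3)*(r - 5)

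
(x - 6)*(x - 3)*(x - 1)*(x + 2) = x^4 - 8*x^3 + 7*x^2 + 36*x - 36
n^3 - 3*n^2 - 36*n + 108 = (n - 6)*(n - 3)*(n + 6)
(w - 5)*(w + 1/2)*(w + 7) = w^3 + 5*w^2/2 - 34*w - 35/2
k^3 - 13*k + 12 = (k - 3)*(k - 1)*(k + 4)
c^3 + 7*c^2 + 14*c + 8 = (c + 1)*(c + 2)*(c + 4)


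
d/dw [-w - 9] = -1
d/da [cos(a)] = -sin(a)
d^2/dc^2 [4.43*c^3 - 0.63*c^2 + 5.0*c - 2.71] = 26.58*c - 1.26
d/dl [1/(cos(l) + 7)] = sin(l)/(cos(l) + 7)^2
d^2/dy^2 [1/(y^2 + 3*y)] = 2*(-y*(y + 3) + (2*y + 3)^2)/(y^3*(y + 3)^3)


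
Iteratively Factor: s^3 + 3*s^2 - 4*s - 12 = (s + 2)*(s^2 + s - 6) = (s + 2)*(s + 3)*(s - 2)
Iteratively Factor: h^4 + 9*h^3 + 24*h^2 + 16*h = (h + 4)*(h^3 + 5*h^2 + 4*h) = (h + 4)^2*(h^2 + h) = h*(h + 4)^2*(h + 1)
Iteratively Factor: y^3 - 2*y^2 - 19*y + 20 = (y - 5)*(y^2 + 3*y - 4) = (y - 5)*(y + 4)*(y - 1)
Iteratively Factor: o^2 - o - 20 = (o + 4)*(o - 5)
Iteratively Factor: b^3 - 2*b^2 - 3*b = (b)*(b^2 - 2*b - 3) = b*(b - 3)*(b + 1)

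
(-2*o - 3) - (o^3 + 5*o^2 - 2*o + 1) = -o^3 - 5*o^2 - 4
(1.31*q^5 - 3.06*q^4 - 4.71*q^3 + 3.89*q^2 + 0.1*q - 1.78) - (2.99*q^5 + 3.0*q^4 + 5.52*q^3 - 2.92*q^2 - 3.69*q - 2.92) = -1.68*q^5 - 6.06*q^4 - 10.23*q^3 + 6.81*q^2 + 3.79*q + 1.14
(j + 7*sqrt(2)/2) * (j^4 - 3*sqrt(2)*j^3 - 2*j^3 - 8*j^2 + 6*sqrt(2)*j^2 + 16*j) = j^5 - 2*j^4 + sqrt(2)*j^4/2 - 29*j^3 - sqrt(2)*j^3 - 28*sqrt(2)*j^2 + 58*j^2 + 56*sqrt(2)*j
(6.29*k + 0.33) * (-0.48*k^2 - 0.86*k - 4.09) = -3.0192*k^3 - 5.5678*k^2 - 26.0099*k - 1.3497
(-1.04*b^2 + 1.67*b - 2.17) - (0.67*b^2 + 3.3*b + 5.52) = -1.71*b^2 - 1.63*b - 7.69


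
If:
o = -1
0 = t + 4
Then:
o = -1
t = -4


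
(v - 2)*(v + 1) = v^2 - v - 2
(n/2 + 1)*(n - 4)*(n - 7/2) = n^3/2 - 11*n^2/4 - n/2 + 14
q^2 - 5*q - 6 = (q - 6)*(q + 1)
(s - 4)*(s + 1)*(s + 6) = s^3 + 3*s^2 - 22*s - 24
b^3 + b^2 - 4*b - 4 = (b - 2)*(b + 1)*(b + 2)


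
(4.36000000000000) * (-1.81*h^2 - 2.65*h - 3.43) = -7.8916*h^2 - 11.554*h - 14.9548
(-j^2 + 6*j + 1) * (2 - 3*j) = 3*j^3 - 20*j^2 + 9*j + 2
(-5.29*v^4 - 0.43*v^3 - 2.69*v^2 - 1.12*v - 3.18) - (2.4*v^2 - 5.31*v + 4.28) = -5.29*v^4 - 0.43*v^3 - 5.09*v^2 + 4.19*v - 7.46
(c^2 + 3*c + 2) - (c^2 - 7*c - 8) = 10*c + 10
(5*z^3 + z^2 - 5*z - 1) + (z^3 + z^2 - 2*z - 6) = 6*z^3 + 2*z^2 - 7*z - 7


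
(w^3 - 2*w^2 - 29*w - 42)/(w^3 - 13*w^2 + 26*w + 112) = (w + 3)/(w - 8)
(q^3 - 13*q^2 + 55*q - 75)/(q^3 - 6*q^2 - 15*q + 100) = (q - 3)/(q + 4)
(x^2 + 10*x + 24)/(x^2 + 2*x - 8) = (x + 6)/(x - 2)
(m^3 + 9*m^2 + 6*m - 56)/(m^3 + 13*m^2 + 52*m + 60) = (m^3 + 9*m^2 + 6*m - 56)/(m^3 + 13*m^2 + 52*m + 60)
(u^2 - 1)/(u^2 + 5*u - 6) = (u + 1)/(u + 6)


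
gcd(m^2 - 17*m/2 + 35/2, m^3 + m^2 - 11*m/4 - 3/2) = 1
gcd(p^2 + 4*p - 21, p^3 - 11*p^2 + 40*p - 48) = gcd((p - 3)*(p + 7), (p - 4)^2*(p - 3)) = p - 3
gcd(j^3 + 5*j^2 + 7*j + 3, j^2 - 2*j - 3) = j + 1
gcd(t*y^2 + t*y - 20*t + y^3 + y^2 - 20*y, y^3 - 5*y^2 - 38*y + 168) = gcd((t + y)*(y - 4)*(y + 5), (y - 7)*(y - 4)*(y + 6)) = y - 4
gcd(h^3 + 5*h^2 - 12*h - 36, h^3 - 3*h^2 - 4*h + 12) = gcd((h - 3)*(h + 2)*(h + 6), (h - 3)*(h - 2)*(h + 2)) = h^2 - h - 6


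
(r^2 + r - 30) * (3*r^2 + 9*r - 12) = 3*r^4 + 12*r^3 - 93*r^2 - 282*r + 360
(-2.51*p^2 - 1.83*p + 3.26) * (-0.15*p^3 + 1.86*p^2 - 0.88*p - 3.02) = 0.3765*p^5 - 4.3941*p^4 - 1.684*p^3 + 15.2542*p^2 + 2.6578*p - 9.8452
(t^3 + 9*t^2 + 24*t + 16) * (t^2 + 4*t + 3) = t^5 + 13*t^4 + 63*t^3 + 139*t^2 + 136*t + 48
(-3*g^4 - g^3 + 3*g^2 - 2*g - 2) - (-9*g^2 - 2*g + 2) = -3*g^4 - g^3 + 12*g^2 - 4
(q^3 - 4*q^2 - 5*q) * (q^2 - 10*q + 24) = q^5 - 14*q^4 + 59*q^3 - 46*q^2 - 120*q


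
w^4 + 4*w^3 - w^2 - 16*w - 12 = (w - 2)*(w + 1)*(w + 2)*(w + 3)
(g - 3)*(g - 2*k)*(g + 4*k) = g^3 + 2*g^2*k - 3*g^2 - 8*g*k^2 - 6*g*k + 24*k^2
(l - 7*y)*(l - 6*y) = l^2 - 13*l*y + 42*y^2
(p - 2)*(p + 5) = p^2 + 3*p - 10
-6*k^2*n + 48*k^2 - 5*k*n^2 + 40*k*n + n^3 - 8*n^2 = (-6*k + n)*(k + n)*(n - 8)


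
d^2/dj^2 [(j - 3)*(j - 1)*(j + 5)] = 6*j + 2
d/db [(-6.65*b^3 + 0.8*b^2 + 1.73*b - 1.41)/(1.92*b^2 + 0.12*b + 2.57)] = (-12.768*b^4 - 1.596*b^3 - 54.4971*b^2 + 9.5264*b + 4.6153)/(3.6864*b^4 + 0.4608*b^3 + 9.8832*b^2 + 0.6168*b + 6.6049)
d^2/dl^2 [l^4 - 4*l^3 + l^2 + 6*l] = 12*l^2 - 24*l + 2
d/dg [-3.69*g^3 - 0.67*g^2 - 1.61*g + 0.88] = -11.07*g^2 - 1.34*g - 1.61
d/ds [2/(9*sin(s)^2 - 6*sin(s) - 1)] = 12*(1 - 3*sin(s))*cos(s)/(-9*sin(s)^2 + 6*sin(s) + 1)^2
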